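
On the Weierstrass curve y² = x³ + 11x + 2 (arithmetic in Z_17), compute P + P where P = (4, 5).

(11, 3)

tangent at (4, 5): λ = (3·4² + 11)/(2·5) ≡ 8/10. 10⁻¹ ≡ 12 (mod 17), so λ ≡ 8·12 ≡ 11.
  x = λ² - 4 - 4 = 121 - 8 ≡ 11; y = λ·(4 - 11) - 5 ≡ 3. → (11, 3)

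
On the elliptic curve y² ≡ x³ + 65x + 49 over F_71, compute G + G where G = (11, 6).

(51, 11)

tangent at (11, 6): λ = (3·11² + 65)/(2·6) ≡ 2/12. 12⁻¹ ≡ 6 (mod 71), so λ ≡ 2·6 ≡ 12.
  x = λ² - 11 - 11 = 144 - 22 ≡ 51; y = λ·(11 - 51) - 6 ≡ 11. → (51, 11)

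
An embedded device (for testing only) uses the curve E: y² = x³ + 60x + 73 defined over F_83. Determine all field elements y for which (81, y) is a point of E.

32, 51

x³ + 60x + 73 = 536374 ≡ 28 (mod 83).
Square roots of 28 mod 83: 32 and 51 (since 32² = 1024 ≡ 28).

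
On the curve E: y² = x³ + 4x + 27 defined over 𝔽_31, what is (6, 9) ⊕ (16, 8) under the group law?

(18, 17)

(6, 9) + (16, 8). λ = (8 - 9)/(16 - 6) ≡ 30/10 mod 31. 10⁻¹ ≡ 28 (mod 31) since 10·28 = 280 ≡ 1, so λ ≡ 3.
  x = λ² - 6 - 16 = 9 - 22 ≡ 18; y = λ·(6 - 18) - 9 ≡ 17. → (18, 17)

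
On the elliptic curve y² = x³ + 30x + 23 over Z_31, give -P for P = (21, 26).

(21, 5)

-(21, 26) = (21, -26 mod 31) = (21, 5).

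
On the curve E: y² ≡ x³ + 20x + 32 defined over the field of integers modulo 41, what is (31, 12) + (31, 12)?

(11, 36)

tangent at (31, 12): λ = (3·31² + 20)/(2·12) ≡ 33/24. 24⁻¹ ≡ 12 (mod 41), so λ ≡ 33·12 ≡ 27.
  x = λ² - 31 - 31 = 729 - 62 ≡ 11; y = λ·(31 - 11) - 12 ≡ 36. → (11, 36)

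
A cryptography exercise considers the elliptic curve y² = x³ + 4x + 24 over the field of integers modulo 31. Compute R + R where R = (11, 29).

(28, 4)

tangent at (11, 29): λ = (3·11² + 4)/(2·29) ≡ 26/27. 27⁻¹ ≡ 23 (mod 31) since 27·23 = 621 ≡ 1, so λ ≡ 26·23 ≡ 9.
  x = λ² - 11 - 11 = 81 - 22 ≡ 28; y = λ·(11 - 28) - 29 ≡ 4. → (28, 4)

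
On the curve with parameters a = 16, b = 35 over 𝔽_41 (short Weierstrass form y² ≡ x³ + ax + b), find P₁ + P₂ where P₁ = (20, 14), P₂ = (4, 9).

(40, 31)

(20, 14) + (4, 9). λ = (9 - 14)/(4 - 20) ≡ 36/25 mod 41. 25⁻¹ ≡ 23 (mod 41), so λ ≡ 8.
  x = λ² - 20 - 4 = 64 - 24 ≡ 40; y = λ·(20 - 40) - 14 ≡ 31. → (40, 31)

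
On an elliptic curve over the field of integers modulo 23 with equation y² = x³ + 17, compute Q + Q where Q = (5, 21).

(21, 3)

tangent at (5, 21): λ = (3·5² + 0)/(2·21) ≡ 6/19. 19⁻¹ ≡ 17 (mod 23), so λ ≡ 6·17 ≡ 10.
  x = λ² - 5 - 5 = 100 - 10 ≡ 21; y = λ·(5 - 21) - 21 ≡ 3. → (21, 3)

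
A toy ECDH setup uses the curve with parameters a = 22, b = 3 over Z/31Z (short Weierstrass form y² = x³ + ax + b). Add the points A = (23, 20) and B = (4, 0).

(23, 20) + (4, 0). λ = (0 - 20)/(4 - 23) ≡ 11/12 mod 31. 12⁻¹ ≡ 13 (mod 31), so λ ≡ 19.
  x = λ² - 23 - 4 = 361 - 27 ≡ 24; y = λ·(23 - 24) - 20 ≡ 23. → (24, 23)

(24, 23)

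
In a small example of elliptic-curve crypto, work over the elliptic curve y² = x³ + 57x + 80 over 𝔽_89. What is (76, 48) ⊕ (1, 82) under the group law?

(76, 48) + (1, 82). λ = (82 - 48)/(1 - 76) ≡ 34/14 mod 89. 14⁻¹ ≡ 70 (mod 89), so λ ≡ 66.
  x = λ² - 76 - 1 = 4356 - 77 ≡ 7; y = λ·(76 - 7) - 48 ≡ 56. → (7, 56)

(7, 56)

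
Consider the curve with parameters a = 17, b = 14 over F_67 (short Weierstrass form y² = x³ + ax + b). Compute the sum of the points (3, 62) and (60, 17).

(3, 62) + (60, 17). λ = (17 - 62)/(60 - 3) ≡ 22/57 mod 67. 57⁻¹ ≡ 20 (mod 67) since 57·20 = 1140 ≡ 1, so λ ≡ 38.
  x = λ² - 3 - 60 = 1444 - 63 ≡ 41; y = λ·(3 - 41) - 62 ≡ 35. → (41, 35)

(41, 35)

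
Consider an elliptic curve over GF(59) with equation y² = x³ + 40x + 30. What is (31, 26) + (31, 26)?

(48, 18)

tangent at (31, 26): λ = (3·31² + 40)/(2·26) ≡ 32/52. 52⁻¹ ≡ 42 (mod 59), so λ ≡ 32·42 ≡ 46.
  x = λ² - 31 - 31 = 2116 - 62 ≡ 48; y = λ·(31 - 48) - 26 ≡ 18. → (48, 18)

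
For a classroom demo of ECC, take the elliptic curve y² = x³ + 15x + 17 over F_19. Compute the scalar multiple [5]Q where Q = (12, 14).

O

Repeated addition: build up to 5Q.
2Q: tangent at (12, 14): λ = (3·12² + 15)/(2·14) ≡ 10/9. 9⁻¹ ≡ 17 (mod 19), so λ ≡ 10·17 ≡ 18.
  x = λ² - 12 - 12 = 324 - 24 ≡ 15; y = λ·(12 - 15) - 14 ≡ 8. → (15, 8)
3Q: (15, 8) + (12, 14). λ = (14 - 8)/(12 - 15) ≡ 6/16 mod 19. 16⁻¹ ≡ 6 (mod 19), so λ ≡ 17.
  x = λ² - 15 - 12 = 289 - 27 ≡ 15; y = λ·(15 - 15) - 8 ≡ 11. → (15, 11)
4Q: (15, 11) + (12, 14). λ = (14 - 11)/(12 - 15) ≡ 3/16 mod 19. 16⁻¹ ≡ 6 (mod 19), so λ ≡ 18.
  x = λ² - 15 - 12 = 324 - 27 ≡ 12; y = λ·(15 - 12) - 11 ≡ 5. → (12, 5)
5Q: (12, 5) + (12, 14): same x and y₁ ≡ -y₂, so the sum is 𝒪.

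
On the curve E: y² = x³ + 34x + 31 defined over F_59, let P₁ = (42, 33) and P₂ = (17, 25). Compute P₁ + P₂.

(42, 33) + (17, 25). λ = (25 - 33)/(17 - 42) ≡ 51/34 mod 59. 34⁻¹ ≡ 33 (mod 59), so λ ≡ 31.
  x = λ² - 42 - 17 = 961 - 59 ≡ 17; y = λ·(42 - 17) - 33 ≡ 34. → (17, 34)

(17, 34)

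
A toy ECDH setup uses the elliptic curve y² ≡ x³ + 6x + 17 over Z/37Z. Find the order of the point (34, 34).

2P: tangent at (34, 34): λ = (3·34² + 6)/(2·34) ≡ 33/31. 31⁻¹ ≡ 6 (mod 37), so λ ≡ 33·6 ≡ 13.
  x = λ² - 34 - 34 = 169 - 68 ≡ 27; y = λ·(34 - 27) - 34 ≡ 20. → (27, 20)
3P: (27, 20) + (34, 34). λ = (34 - 20)/(34 - 27) ≡ 14/7 mod 37. 7⁻¹ ≡ 16 (mod 37), so λ ≡ 2.
  x = λ² - 27 - 34 = 4 - 61 ≡ 17; y = λ·(27 - 17) - 20 ≡ 0. → (17, 0)
4P: (17, 0) + (34, 34). λ = (34 - 0)/(34 - 17) ≡ 34/17 mod 37. 17⁻¹ ≡ 24 (mod 37) since 17·24 = 408 ≡ 1, so λ ≡ 2.
  x = λ² - 17 - 34 = 4 - 51 ≡ 27; y = λ·(17 - 27) - 0 ≡ 17. → (27, 17)
5P: (27, 17) + (34, 34). λ = (34 - 17)/(34 - 27) ≡ 17/7 mod 37. 7⁻¹ ≡ 16 (mod 37) since 7·16 = 112 ≡ 1, so λ ≡ 13.
  x = λ² - 27 - 34 = 169 - 61 ≡ 34; y = λ·(27 - 34) - 17 ≡ 3. → (34, 3)
6P: (34, 3) + (34, 34): same x and y₁ ≡ -y₂, so the sum is O.
6P = O, so the order is 6.

6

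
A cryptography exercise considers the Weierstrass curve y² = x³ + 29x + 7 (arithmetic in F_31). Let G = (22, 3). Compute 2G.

(3, 11)

tangent at (22, 3): λ = (3·22² + 29)/(2·3) ≡ 24/6. 6⁻¹ ≡ 26 (mod 31) since 6·26 = 156 ≡ 1, so λ ≡ 24·26 ≡ 4.
  x = λ² - 22 - 22 = 16 - 44 ≡ 3; y = λ·(22 - 3) - 3 ≡ 11. → (3, 11)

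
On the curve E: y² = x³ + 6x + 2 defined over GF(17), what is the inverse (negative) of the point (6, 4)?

(6, 13)

-(6, 4) = (6, -4 mod 17) = (6, 13).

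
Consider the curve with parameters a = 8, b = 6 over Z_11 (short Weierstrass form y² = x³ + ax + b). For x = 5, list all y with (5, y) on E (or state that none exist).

none

x³ + 8x + 6 = 171 ≡ 6 (mod 11).
6 is a non-residue mod 11; no y exists.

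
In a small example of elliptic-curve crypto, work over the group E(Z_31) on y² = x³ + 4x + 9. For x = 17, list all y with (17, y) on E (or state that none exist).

x³ + 4x + 9 = 4990 ≡ 30 (mod 31).
30 is a non-residue mod 31; no y exists.

none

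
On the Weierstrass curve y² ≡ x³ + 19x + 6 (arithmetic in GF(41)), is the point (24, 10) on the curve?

y² = 10² ≡ 18; x³ + 19x + 6 = 14286 ≡ 18 (mod 41). 18 = 18.

yes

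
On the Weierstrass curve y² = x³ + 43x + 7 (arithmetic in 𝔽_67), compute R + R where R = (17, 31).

tangent at (17, 31): λ = (3·17² + 43)/(2·31) ≡ 39/62. 62⁻¹ ≡ 40 (mod 67), so λ ≡ 39·40 ≡ 19.
  x = λ² - 17 - 17 = 361 - 34 ≡ 59; y = λ·(17 - 59) - 31 ≡ 42. → (59, 42)

(59, 42)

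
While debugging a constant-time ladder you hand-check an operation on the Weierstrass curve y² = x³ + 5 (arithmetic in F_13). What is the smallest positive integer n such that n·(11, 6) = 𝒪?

2P: tangent at (11, 6): λ = (3·11² + 0)/(2·6) ≡ 12/12. 12⁻¹ ≡ 12 (mod 13), so λ ≡ 12·12 ≡ 1.
  x = λ² - 11 - 11 = 1 - 22 ≡ 5; y = λ·(11 - 5) - 6 ≡ 0. → (5, 0)
3P: (5, 0) + (11, 6). λ = (6 - 0)/(11 - 5) ≡ 6/6 mod 13. 6⁻¹ ≡ 11 (mod 13) since 6·11 = 66 ≡ 1, so λ ≡ 1.
  x = λ² - 5 - 11 = 1 - 16 ≡ 11; y = λ·(5 - 11) - 0 ≡ 7. → (11, 7)
4P: (11, 7) + (11, 6): same x and y₁ ≡ -y₂, so the sum is 𝒪.
4P = 𝒪, so the order is 4.

4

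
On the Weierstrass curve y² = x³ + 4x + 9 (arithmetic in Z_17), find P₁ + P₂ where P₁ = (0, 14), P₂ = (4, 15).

(0, 14) + (4, 15). λ = (15 - 14)/(4 - 0) ≡ 1/4 mod 17. 4⁻¹ ≡ 13 (mod 17), so λ ≡ 13.
  x = λ² - 0 - 4 = 169 - 4 ≡ 12; y = λ·(0 - 12) - 14 ≡ 0. → (12, 0)

(12, 0)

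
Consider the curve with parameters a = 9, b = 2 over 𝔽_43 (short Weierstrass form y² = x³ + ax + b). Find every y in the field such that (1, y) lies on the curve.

x³ + 9x + 2 = 12 ≡ 12 (mod 43).
12 is a non-residue mod 43; no y exists.

none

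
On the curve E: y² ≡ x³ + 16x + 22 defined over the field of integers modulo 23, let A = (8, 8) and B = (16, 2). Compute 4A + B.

First 4A:
Repeated addition: build up to 4A.
2A: tangent at (8, 8): λ = (3·8² + 16)/(2·8) ≡ 1/16. 16⁻¹ ≡ 13 (mod 23), so λ ≡ 1·13 ≡ 13.
  x = λ² - 8 - 8 = 169 - 16 ≡ 15; y = λ·(8 - 15) - 8 ≡ 16. → (15, 16)
3A: (15, 16) + (8, 8). λ = (8 - 16)/(8 - 15) ≡ 15/16 mod 23. 16⁻¹ ≡ 13 (mod 23) since 16·13 = 208 ≡ 1, so λ ≡ 11.
  x = λ² - 15 - 8 = 121 - 23 ≡ 6; y = λ·(15 - 6) - 16 ≡ 14. → (6, 14)
4A: (6, 14) + (8, 8). λ = (8 - 14)/(8 - 6) ≡ 17/2 mod 23. 2⁻¹ ≡ 12 (mod 23) since 2·12 = 24 ≡ 1, so λ ≡ 20.
  x = λ² - 6 - 8 = 400 - 14 ≡ 18; y = λ·(6 - 18) - 14 ≡ 22. → (18, 22)
4A = (18, 22).
Finally 4A + B:
(18, 22) + (16, 2). λ = (2 - 22)/(16 - 18) ≡ 3/21 mod 23. 21⁻¹ ≡ 11 (mod 23) since 21·11 = 231 ≡ 1, so λ ≡ 10.
  x = λ² - 18 - 16 = 100 - 34 ≡ 20; y = λ·(18 - 20) - 22 ≡ 4. → (20, 4)

(20, 4)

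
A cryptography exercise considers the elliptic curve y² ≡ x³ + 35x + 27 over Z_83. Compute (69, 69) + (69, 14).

The two points share x = 69 and their y-coordinates satisfy 69 + 14 ≡ 0 (mod 83), so they are inverses. Their sum is O.

O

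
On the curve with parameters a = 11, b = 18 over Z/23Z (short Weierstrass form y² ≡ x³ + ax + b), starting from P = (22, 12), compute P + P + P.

Repeated addition: build up to 3P.
2P: tangent at (22, 12): λ = (3·22² + 11)/(2·12) ≡ 14/1. 1⁻¹ ≡ 1 (mod 23), so λ ≡ 14·1 ≡ 14.
  x = λ² - 22 - 22 = 196 - 44 ≡ 14; y = λ·(22 - 14) - 12 ≡ 8. → (14, 8)
3P: (14, 8) + (22, 12). λ = (12 - 8)/(22 - 14) ≡ 4/8 mod 23. 8⁻¹ ≡ 3 (mod 23) since 8·3 = 24 ≡ 1, so λ ≡ 12.
  x = λ² - 14 - 22 = 144 - 36 ≡ 16; y = λ·(14 - 16) - 8 ≡ 14. → (16, 14)

(16, 14)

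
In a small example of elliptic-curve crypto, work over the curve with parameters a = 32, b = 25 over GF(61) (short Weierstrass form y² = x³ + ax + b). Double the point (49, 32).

(27, 36)

tangent at (49, 32): λ = (3·49² + 32)/(2·32) ≡ 37/3. 3⁻¹ ≡ 41 (mod 61), so λ ≡ 37·41 ≡ 53.
  x = λ² - 49 - 49 = 2809 - 98 ≡ 27; y = λ·(49 - 27) - 32 ≡ 36. → (27, 36)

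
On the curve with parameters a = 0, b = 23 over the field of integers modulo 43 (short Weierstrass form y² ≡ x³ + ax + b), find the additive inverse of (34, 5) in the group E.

-(34, 5) = (34, -5 mod 43) = (34, 38).

(34, 38)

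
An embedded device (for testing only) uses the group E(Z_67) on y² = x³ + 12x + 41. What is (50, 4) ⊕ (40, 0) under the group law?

(50, 4) + (40, 0). λ = (0 - 4)/(40 - 50) ≡ 63/57 mod 67. 57⁻¹ ≡ 20 (mod 67), so λ ≡ 54.
  x = λ² - 50 - 40 = 2916 - 90 ≡ 12; y = λ·(50 - 12) - 4 ≡ 38. → (12, 38)

(12, 38)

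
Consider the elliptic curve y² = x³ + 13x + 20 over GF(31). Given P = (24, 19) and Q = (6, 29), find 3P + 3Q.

First 3P:
Repeated addition: build up to 3P.
2P: tangent at (24, 19): λ = (3·24² + 13)/(2·19) ≡ 5/7. 7⁻¹ ≡ 9 (mod 31) since 7·9 = 63 ≡ 1, so λ ≡ 5·9 ≡ 14.
  x = λ² - 24 - 24 = 196 - 48 ≡ 24; y = λ·(24 - 24) - 19 ≡ 12. → (24, 12)
3P: (24, 12) + (24, 19): same x and y₁ ≡ -y₂, so the sum is O.
3P = O.
Next 3Q:
Repeated addition: build up to 3Q.
2Q: tangent at (6, 29): λ = (3·6² + 13)/(2·29) ≡ 28/27. 27⁻¹ ≡ 23 (mod 31), so λ ≡ 28·23 ≡ 24.
  x = λ² - 6 - 6 = 576 - 12 ≡ 6; y = λ·(6 - 6) - 29 ≡ 2. → (6, 2)
3Q: (6, 2) + (6, 29): same x and y₁ ≡ -y₂, so the sum is O.
3Q = O.
Finally 3P + 3Q:
O + O = O (identity).

O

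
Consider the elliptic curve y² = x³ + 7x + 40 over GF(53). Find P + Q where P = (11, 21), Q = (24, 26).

(47, 10)

(11, 21) + (24, 26). λ = (26 - 21)/(24 - 11) ≡ 5/13 mod 53. 13⁻¹ ≡ 49 (mod 53), so λ ≡ 33.
  x = λ² - 11 - 24 = 1089 - 35 ≡ 47; y = λ·(11 - 47) - 21 ≡ 10. → (47, 10)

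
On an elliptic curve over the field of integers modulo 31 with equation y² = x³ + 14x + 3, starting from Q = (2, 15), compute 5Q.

Repeated addition: build up to 5Q.
2Q: tangent at (2, 15): λ = (3·2² + 14)/(2·15) ≡ 26/30. 30⁻¹ ≡ 30 (mod 31) since 30·30 = 900 ≡ 1, so λ ≡ 26·30 ≡ 5.
  x = λ² - 2 - 2 = 25 - 4 ≡ 21; y = λ·(2 - 21) - 15 ≡ 14. → (21, 14)
3Q: (21, 14) + (2, 15). λ = (15 - 14)/(2 - 21) ≡ 1/12 mod 31. 12⁻¹ ≡ 13 (mod 31), so λ ≡ 13.
  x = λ² - 21 - 2 = 169 - 23 ≡ 22; y = λ·(21 - 22) - 14 ≡ 4. → (22, 4)
4Q: (22, 4) + (2, 15). λ = (15 - 4)/(2 - 22) ≡ 11/11 mod 31. 11⁻¹ ≡ 17 (mod 31), so λ ≡ 1.
  x = λ² - 22 - 2 = 1 - 24 ≡ 8; y = λ·(22 - 8) - 4 ≡ 10. → (8, 10)
5Q: (8, 10) + (2, 15). λ = (15 - 10)/(2 - 8) ≡ 5/25 mod 31. 25⁻¹ ≡ 5 (mod 31) since 25·5 = 125 ≡ 1, so λ ≡ 25.
  x = λ² - 8 - 2 = 625 - 10 ≡ 26; y = λ·(8 - 26) - 10 ≡ 5. → (26, 5)

(26, 5)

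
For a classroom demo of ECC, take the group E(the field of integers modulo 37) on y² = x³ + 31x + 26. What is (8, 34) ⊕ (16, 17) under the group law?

(8, 34) + (16, 17). λ = (17 - 34)/(16 - 8) ≡ 20/8 mod 37. 8⁻¹ ≡ 14 (mod 37) since 8·14 = 112 ≡ 1, so λ ≡ 21.
  x = λ² - 8 - 16 = 441 - 24 ≡ 10; y = λ·(8 - 10) - 34 ≡ 35. → (10, 35)

(10, 35)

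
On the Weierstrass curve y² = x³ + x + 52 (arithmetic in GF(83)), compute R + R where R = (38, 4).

tangent at (38, 4): λ = (3·38² + 1)/(2·4) ≡ 17/8. 8⁻¹ ≡ 52 (mod 83), so λ ≡ 17·52 ≡ 54.
  x = λ² - 38 - 38 = 2916 - 76 ≡ 18; y = λ·(38 - 18) - 4 ≡ 80. → (18, 80)

(18, 80)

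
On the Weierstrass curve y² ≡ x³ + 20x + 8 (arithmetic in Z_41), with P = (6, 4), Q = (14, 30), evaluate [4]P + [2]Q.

(19, 21)

First 4P:
Double-and-add on 4 = (100)₂. Start with P = (6, 4) for the leading 1-bit.
double: tangent at (6, 4): λ = (3·6² + 20)/(2·4) ≡ 5/8. 8⁻¹ ≡ 36 (mod 41), so λ ≡ 5·36 ≡ 16.
  x = λ² - 6 - 6 = 256 - 12 ≡ 39; y = λ·(6 - 39) - 4 ≡ 1. → (39, 1)
double: tangent at (39, 1): λ = (3·39² + 20)/(2·1) ≡ 32/2. 2⁻¹ ≡ 21 (mod 41), so λ ≡ 32·21 ≡ 16.
  x = λ² - 39 - 39 = 256 - 78 ≡ 14; y = λ·(39 - 14) - 1 ≡ 30. → (14, 30)
4P = (14, 30).
Next 2Q:
Repeated addition: build up to 2Q.
2Q: tangent at (14, 30): λ = (3·14² + 20)/(2·30) ≡ 34/19. 19⁻¹ ≡ 13 (mod 41), so λ ≡ 34·13 ≡ 32.
  x = λ² - 14 - 14 = 1024 - 28 ≡ 12; y = λ·(14 - 12) - 30 ≡ 34. → (12, 34)
2Q = (12, 34).
Finally 4P + 2Q:
(14, 30) + (12, 34). λ = (34 - 30)/(12 - 14) ≡ 4/39 mod 41. 39⁻¹ ≡ 20 (mod 41) since 39·20 = 780 ≡ 1, so λ ≡ 39.
  x = λ² - 14 - 12 = 1521 - 26 ≡ 19; y = λ·(14 - 19) - 30 ≡ 21. → (19, 21)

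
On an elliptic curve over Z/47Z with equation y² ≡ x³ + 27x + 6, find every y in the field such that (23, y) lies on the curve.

none

x³ + 27x + 6 = 12794 ≡ 10 (mod 47).
10 is a non-residue mod 47; no y exists.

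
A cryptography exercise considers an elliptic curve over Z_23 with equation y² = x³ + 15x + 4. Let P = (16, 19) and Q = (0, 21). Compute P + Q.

(16, 4)

(16, 19) + (0, 21). λ = (21 - 19)/(0 - 16) ≡ 2/7 mod 23. 7⁻¹ ≡ 10 (mod 23), so λ ≡ 20.
  x = λ² - 16 - 0 = 400 - 16 ≡ 16; y = λ·(16 - 16) - 19 ≡ 4. → (16, 4)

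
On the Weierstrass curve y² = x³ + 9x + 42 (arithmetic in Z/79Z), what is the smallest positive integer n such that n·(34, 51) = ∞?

3

2P: tangent at (34, 51): λ = (3·34² + 9)/(2·51) ≡ 1/23. 23⁻¹ ≡ 55 (mod 79), so λ ≡ 1·55 ≡ 55.
  x = λ² - 34 - 34 = 3025 - 68 ≡ 34; y = λ·(34 - 34) - 51 ≡ 28. → (34, 28)
3P: (34, 28) + (34, 51): same x and y₁ ≡ -y₂, so the sum is ∞.
3P = ∞, so the order is 3.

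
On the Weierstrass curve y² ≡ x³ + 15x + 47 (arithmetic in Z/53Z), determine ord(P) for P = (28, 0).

2P: (28, 0) + (28, 0): same x and y₁ ≡ -y₂, so the sum is O.
2P = O, so the order is 2.

2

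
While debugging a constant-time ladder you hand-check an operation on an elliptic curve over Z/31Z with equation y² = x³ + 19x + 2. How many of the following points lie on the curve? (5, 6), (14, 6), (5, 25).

3

(5, 6): 6² ≡ 5, rhs ≡ 5 → on.
(14, 6): 6² ≡ 5, rhs ≡ 5 → on.
(5, 25): 25² ≡ 5, rhs ≡ 5 → on.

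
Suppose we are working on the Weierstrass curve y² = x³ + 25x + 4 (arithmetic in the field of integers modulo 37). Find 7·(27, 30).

Write G = (27, 30).
Double-and-add on 7 = (111)₂. Start with G = (27, 30) for the leading 1-bit.
double: tangent at (27, 30): λ = (3·27² + 25)/(2·30) ≡ 29/23. 23⁻¹ ≡ 29 (mod 37), so λ ≡ 29·29 ≡ 27.
  x = λ² - 27 - 27 = 729 - 54 ≡ 9; y = λ·(27 - 9) - 30 ≡ 12. → (9, 12)
add G: (9, 12) + (27, 30). λ = (30 - 12)/(27 - 9) ≡ 18/18 mod 37. 18⁻¹ ≡ 35 (mod 37), so λ ≡ 1.
  x = λ² - 9 - 27 = 1 - 36 ≡ 2; y = λ·(9 - 2) - 12 ≡ 32. → (2, 32)
double: tangent at (2, 32): λ = (3·2² + 25)/(2·32) ≡ 0/27. 27⁻¹ ≡ 11 (mod 37) since 27·11 = 297 ≡ 1, so λ ≡ 0·11 ≡ 0.
  x = λ² - 2 - 2 = 0 - 4 ≡ 33; y = λ·(2 - 33) - 32 ≡ 5. → (33, 5)
add G: (33, 5) + (27, 30). λ = (30 - 5)/(27 - 33) ≡ 25/31 mod 37. 31⁻¹ ≡ 6 (mod 37), so λ ≡ 2.
  x = λ² - 33 - 27 = 4 - 60 ≡ 18; y = λ·(33 - 18) - 5 ≡ 25. → (18, 25)

(18, 25)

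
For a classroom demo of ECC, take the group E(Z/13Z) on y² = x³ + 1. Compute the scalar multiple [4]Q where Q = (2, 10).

(0, 1)

Repeated addition: build up to 4Q.
2Q: tangent at (2, 10): λ = (3·2² + 0)/(2·10) ≡ 12/7. 7⁻¹ ≡ 2 (mod 13) since 7·2 = 14 ≡ 1, so λ ≡ 12·2 ≡ 11.
  x = λ² - 2 - 2 = 121 - 4 ≡ 0; y = λ·(2 - 0) - 10 ≡ 12. → (0, 12)
3Q: (0, 12) + (2, 10). λ = (10 - 12)/(2 - 0) ≡ 11/2 mod 13. 2⁻¹ ≡ 7 (mod 13), so λ ≡ 12.
  x = λ² - 0 - 2 = 144 - 2 ≡ 12; y = λ·(0 - 12) - 12 ≡ 0. → (12, 0)
4Q: (12, 0) + (2, 10). λ = (10 - 0)/(2 - 12) ≡ 10/3 mod 13. 3⁻¹ ≡ 9 (mod 13) since 3·9 = 27 ≡ 1, so λ ≡ 12.
  x = λ² - 12 - 2 = 144 - 14 ≡ 0; y = λ·(12 - 0) - 0 ≡ 1. → (0, 1)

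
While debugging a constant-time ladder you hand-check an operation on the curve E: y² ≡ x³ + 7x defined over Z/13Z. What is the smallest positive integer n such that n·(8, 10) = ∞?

2P: tangent at (8, 10): λ = (3·8² + 7)/(2·10) ≡ 4/7. 7⁻¹ ≡ 2 (mod 13), so λ ≡ 4·2 ≡ 8.
  x = λ² - 8 - 8 = 64 - 16 ≡ 9; y = λ·(8 - 9) - 10 ≡ 8. → (9, 8)
3P: (9, 8) + (8, 10). λ = (10 - 8)/(8 - 9) ≡ 2/12 mod 13. 12⁻¹ ≡ 12 (mod 13) since 12·12 = 144 ≡ 1, so λ ≡ 11.
  x = λ² - 9 - 8 = 121 - 17 ≡ 0; y = λ·(9 - 0) - 8 ≡ 0. → (0, 0)
4P: (0, 0) + (8, 10). λ = (10 - 0)/(8 - 0) ≡ 10/8 mod 13. 8⁻¹ ≡ 5 (mod 13) since 8·5 = 40 ≡ 1, so λ ≡ 11.
  x = λ² - 0 - 8 = 121 - 8 ≡ 9; y = λ·(0 - 9) - 0 ≡ 5. → (9, 5)
5P: (9, 5) + (8, 10). λ = (10 - 5)/(8 - 9) ≡ 5/12 mod 13. 12⁻¹ ≡ 12 (mod 13), so λ ≡ 8.
  x = λ² - 9 - 8 = 64 - 17 ≡ 8; y = λ·(9 - 8) - 5 ≡ 3. → (8, 3)
6P: (8, 3) + (8, 10): same x and y₁ ≡ -y₂, so the sum is ∞.
6P = ∞, so the order is 6.

6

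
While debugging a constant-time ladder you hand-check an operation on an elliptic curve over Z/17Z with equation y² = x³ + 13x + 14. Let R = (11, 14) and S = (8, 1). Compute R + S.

(13, 0)

(11, 14) + (8, 1). λ = (1 - 14)/(8 - 11) ≡ 4/14 mod 17. 14⁻¹ ≡ 11 (mod 17), so λ ≡ 10.
  x = λ² - 11 - 8 = 100 - 19 ≡ 13; y = λ·(11 - 13) - 14 ≡ 0. → (13, 0)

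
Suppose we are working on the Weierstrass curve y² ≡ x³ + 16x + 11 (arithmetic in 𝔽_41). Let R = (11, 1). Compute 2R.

(3, 39)

tangent at (11, 1): λ = (3·11² + 16)/(2·1) ≡ 10/2. 2⁻¹ ≡ 21 (mod 41), so λ ≡ 10·21 ≡ 5.
  x = λ² - 11 - 11 = 25 - 22 ≡ 3; y = λ·(11 - 3) - 1 ≡ 39. → (3, 39)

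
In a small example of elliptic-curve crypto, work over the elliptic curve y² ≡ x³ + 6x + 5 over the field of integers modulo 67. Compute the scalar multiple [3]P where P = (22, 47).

Repeated addition: build up to 3P.
2P: tangent at (22, 47): λ = (3·22² + 6)/(2·47) ≡ 51/27. 27⁻¹ ≡ 5 (mod 67), so λ ≡ 51·5 ≡ 54.
  x = λ² - 22 - 22 = 2916 - 44 ≡ 58; y = λ·(22 - 58) - 47 ≡ 19. → (58, 19)
3P: (58, 19) + (22, 47). λ = (47 - 19)/(22 - 58) ≡ 28/31 mod 67. 31⁻¹ ≡ 13 (mod 67) since 31·13 = 403 ≡ 1, so λ ≡ 29.
  x = λ² - 58 - 22 = 841 - 80 ≡ 24; y = λ·(58 - 24) - 19 ≡ 29. → (24, 29)

(24, 29)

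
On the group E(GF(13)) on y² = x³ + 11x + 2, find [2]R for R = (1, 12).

(8, 11)

tangent at (1, 12): λ = (3·1² + 11)/(2·12) ≡ 1/11. 11⁻¹ ≡ 6 (mod 13), so λ ≡ 1·6 ≡ 6.
  x = λ² - 1 - 1 = 36 - 2 ≡ 8; y = λ·(1 - 8) - 12 ≡ 11. → (8, 11)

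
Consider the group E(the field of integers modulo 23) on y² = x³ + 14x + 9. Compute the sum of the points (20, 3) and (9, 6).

(20, 3) + (9, 6). λ = (6 - 3)/(9 - 20) ≡ 3/12 mod 23. 12⁻¹ ≡ 2 (mod 23) since 12·2 = 24 ≡ 1, so λ ≡ 6.
  x = λ² - 20 - 9 = 36 - 29 ≡ 7; y = λ·(20 - 7) - 3 ≡ 6. → (7, 6)

(7, 6)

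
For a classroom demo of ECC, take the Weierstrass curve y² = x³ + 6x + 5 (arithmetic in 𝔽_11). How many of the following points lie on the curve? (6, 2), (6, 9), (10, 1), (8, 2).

(6, 2): 2² ≡ 4, rhs ≡ 4 → on.
(6, 9): 9² ≡ 4, rhs ≡ 4 → on.
(10, 1): 1² ≡ 1, rhs ≡ 9 → off.
(8, 2): 2² ≡ 4, rhs ≡ 4 → on.

3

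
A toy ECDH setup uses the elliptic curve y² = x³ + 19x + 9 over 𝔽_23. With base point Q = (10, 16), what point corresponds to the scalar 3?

(1, 11)

Repeated addition: build up to 3Q.
2Q: tangent at (10, 16): λ = (3·10² + 19)/(2·16) ≡ 20/9. 9⁻¹ ≡ 18 (mod 23), so λ ≡ 20·18 ≡ 15.
  x = λ² - 10 - 10 = 225 - 20 ≡ 21; y = λ·(10 - 21) - 16 ≡ 3. → (21, 3)
3Q: (21, 3) + (10, 16). λ = (16 - 3)/(10 - 21) ≡ 13/12 mod 23. 12⁻¹ ≡ 2 (mod 23), so λ ≡ 3.
  x = λ² - 21 - 10 = 9 - 31 ≡ 1; y = λ·(21 - 1) - 3 ≡ 11. → (1, 11)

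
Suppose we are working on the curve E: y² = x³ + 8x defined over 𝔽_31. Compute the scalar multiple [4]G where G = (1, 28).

(0, 0)

Double-and-add on 4 = (100)₂. Start with G = (1, 28) for the leading 1-bit.
double: tangent at (1, 28): λ = (3·1² + 8)/(2·28) ≡ 11/25. 25⁻¹ ≡ 5 (mod 31), so λ ≡ 11·5 ≡ 24.
  x = λ² - 1 - 1 = 576 - 2 ≡ 16; y = λ·(1 - 16) - 28 ≡ 15. → (16, 15)
double: tangent at (16, 15): λ = (3·16² + 8)/(2·15) ≡ 1/30. 30⁻¹ ≡ 30 (mod 31), so λ ≡ 1·30 ≡ 30.
  x = λ² - 16 - 16 = 900 - 32 ≡ 0; y = λ·(16 - 0) - 15 ≡ 0. → (0, 0)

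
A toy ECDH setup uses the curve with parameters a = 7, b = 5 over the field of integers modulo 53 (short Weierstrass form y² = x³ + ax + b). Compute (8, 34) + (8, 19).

O

The two points share x = 8 and their y-coordinates satisfy 34 + 19 ≡ 0 (mod 53), so they are inverses. Their sum is ∞.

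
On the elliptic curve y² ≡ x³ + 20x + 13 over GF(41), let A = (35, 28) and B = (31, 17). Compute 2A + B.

First 2A:
Repeated addition: build up to 2A.
2A: tangent at (35, 28): λ = (3·35² + 20)/(2·28) ≡ 5/15. 15⁻¹ ≡ 11 (mod 41), so λ ≡ 5·11 ≡ 14.
  x = λ² - 35 - 35 = 196 - 70 ≡ 3; y = λ·(35 - 3) - 28 ≡ 10. → (3, 10)
2A = (3, 10).
Finally 2A + B:
(3, 10) + (31, 17). λ = (17 - 10)/(31 - 3) ≡ 7/28 mod 41. 28⁻¹ ≡ 22 (mod 41) since 28·22 = 616 ≡ 1, so λ ≡ 31.
  x = λ² - 3 - 31 = 961 - 34 ≡ 25; y = λ·(3 - 25) - 10 ≡ 5. → (25, 5)

(25, 5)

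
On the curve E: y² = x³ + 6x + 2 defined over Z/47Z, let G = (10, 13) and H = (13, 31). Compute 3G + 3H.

(25, 19)

First 3G:
Repeated addition: build up to 3G.
2G: tangent at (10, 13): λ = (3·10² + 6)/(2·13) ≡ 24/26. 26⁻¹ ≡ 38 (mod 47), so λ ≡ 24·38 ≡ 19.
  x = λ² - 10 - 10 = 361 - 20 ≡ 12; y = λ·(10 - 12) - 13 ≡ 43. → (12, 43)
3G: (12, 43) + (10, 13). λ = (13 - 43)/(10 - 12) ≡ 17/45 mod 47. 45⁻¹ ≡ 23 (mod 47) since 45·23 = 1035 ≡ 1, so λ ≡ 15.
  x = λ² - 12 - 10 = 225 - 22 ≡ 15; y = λ·(12 - 15) - 43 ≡ 6. → (15, 6)
3G = (15, 6).
Next 3H:
Repeated addition: build up to 3H.
2H: tangent at (13, 31): λ = (3·13² + 6)/(2·31) ≡ 43/15. 15⁻¹ ≡ 22 (mod 47), so λ ≡ 43·22 ≡ 6.
  x = λ² - 13 - 13 = 36 - 26 ≡ 10; y = λ·(13 - 10) - 31 ≡ 34. → (10, 34)
3H: (10, 34) + (13, 31). λ = (31 - 34)/(13 - 10) ≡ 44/3 mod 47. 3⁻¹ ≡ 16 (mod 47) since 3·16 = 48 ≡ 1, so λ ≡ 46.
  x = λ² - 10 - 13 = 2116 - 23 ≡ 25; y = λ·(10 - 25) - 34 ≡ 28. → (25, 28)
3H = (25, 28).
Finally 3G + 3H:
(15, 6) + (25, 28). λ = (28 - 6)/(25 - 15) ≡ 22/10 mod 47. 10⁻¹ ≡ 33 (mod 47) since 10·33 = 330 ≡ 1, so λ ≡ 21.
  x = λ² - 15 - 25 = 441 - 40 ≡ 25; y = λ·(15 - 25) - 6 ≡ 19. → (25, 19)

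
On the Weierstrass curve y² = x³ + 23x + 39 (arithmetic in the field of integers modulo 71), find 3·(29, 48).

(46, 13)

Write P = (29, 48).
Repeated addition: build up to 3P.
2P: tangent at (29, 48): λ = (3·29² + 23)/(2·48) ≡ 61/25. 25⁻¹ ≡ 54 (mod 71), so λ ≡ 61·54 ≡ 28.
  x = λ² - 29 - 29 = 784 - 58 ≡ 16; y = λ·(29 - 16) - 48 ≡ 32. → (16, 32)
3P: (16, 32) + (29, 48). λ = (48 - 32)/(29 - 16) ≡ 16/13 mod 71. 13⁻¹ ≡ 11 (mod 71), so λ ≡ 34.
  x = λ² - 16 - 29 = 1156 - 45 ≡ 46; y = λ·(16 - 46) - 32 ≡ 13. → (46, 13)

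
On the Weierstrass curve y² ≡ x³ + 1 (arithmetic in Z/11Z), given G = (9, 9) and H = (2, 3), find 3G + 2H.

First 3G:
Repeated addition: build up to 3G.
2G: tangent at (9, 9): λ = (3·9² + 0)/(2·9) ≡ 1/7. 7⁻¹ ≡ 8 (mod 11), so λ ≡ 1·8 ≡ 8.
  x = λ² - 9 - 9 = 64 - 18 ≡ 2; y = λ·(9 - 2) - 9 ≡ 3. → (2, 3)
3G: (2, 3) + (9, 9). λ = (9 - 3)/(9 - 2) ≡ 6/7 mod 11. 7⁻¹ ≡ 8 (mod 11) since 7·8 = 56 ≡ 1, so λ ≡ 4.
  x = λ² - 2 - 9 = 16 - 11 ≡ 5; y = λ·(2 - 5) - 3 ≡ 7. → (5, 7)
3G = (5, 7).
Next 2H:
Repeated addition: build up to 2H.
2H: tangent at (2, 3): λ = (3·2² + 0)/(2·3) ≡ 1/6. 6⁻¹ ≡ 2 (mod 11), so λ ≡ 1·2 ≡ 2.
  x = λ² - 2 - 2 = 4 - 4 ≡ 0; y = λ·(2 - 0) - 3 ≡ 1. → (0, 1)
2H = (0, 1).
Finally 3G + 2H:
(5, 7) + (0, 1). λ = (1 - 7)/(0 - 5) ≡ 5/6 mod 11. 6⁻¹ ≡ 2 (mod 11) since 6·2 = 12 ≡ 1, so λ ≡ 10.
  x = λ² - 5 - 0 = 100 - 5 ≡ 7; y = λ·(5 - 7) - 7 ≡ 6. → (7, 6)

(7, 6)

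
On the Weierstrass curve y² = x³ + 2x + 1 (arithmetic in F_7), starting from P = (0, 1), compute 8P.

(1, 2)

Double-and-add on 8 = (1000)₂. Start with P = (0, 1) for the leading 1-bit.
double: tangent at (0, 1): λ = (3·0² + 2)/(2·1) ≡ 2/2. 2⁻¹ ≡ 4 (mod 7), so λ ≡ 2·4 ≡ 1.
  x = λ² - 0 - 0 = 1 - 0 ≡ 1; y = λ·(0 - 1) - 1 ≡ 5. → (1, 5)
double: tangent at (1, 5): λ = (3·1² + 2)/(2·5) ≡ 5/3. 3⁻¹ ≡ 5 (mod 7), so λ ≡ 5·5 ≡ 4.
  x = λ² - 1 - 1 = 16 - 2 ≡ 0; y = λ·(1 - 0) - 5 ≡ 6. → (0, 6)
double: tangent at (0, 6): λ = (3·0² + 2)/(2·6) ≡ 2/5. 5⁻¹ ≡ 3 (mod 7), so λ ≡ 2·3 ≡ 6.
  x = λ² - 0 - 0 = 36 - 0 ≡ 1; y = λ·(0 - 1) - 6 ≡ 2. → (1, 2)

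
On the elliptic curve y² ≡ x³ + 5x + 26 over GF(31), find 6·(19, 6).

Write Q = (19, 6).
Double-and-add on 6 = (110)₂. Start with Q = (19, 6) for the leading 1-bit.
double: tangent at (19, 6): λ = (3·19² + 5)/(2·6) ≡ 3/12. 12⁻¹ ≡ 13 (mod 31), so λ ≡ 3·13 ≡ 8.
  x = λ² - 19 - 19 = 64 - 38 ≡ 26; y = λ·(19 - 26) - 6 ≡ 0. → (26, 0)
add Q: (26, 0) + (19, 6). λ = (6 - 0)/(19 - 26) ≡ 6/24 mod 31. 24⁻¹ ≡ 22 (mod 31) since 24·22 = 528 ≡ 1, so λ ≡ 8.
  x = λ² - 26 - 19 = 64 - 45 ≡ 19; y = λ·(26 - 19) - 0 ≡ 25. → (19, 25)
double: tangent at (19, 25): λ = (3·19² + 5)/(2·25) ≡ 3/19. 19⁻¹ ≡ 18 (mod 31), so λ ≡ 3·18 ≡ 23.
  x = λ² - 19 - 19 = 529 - 38 ≡ 26; y = λ·(19 - 26) - 25 ≡ 0. → (26, 0)

(26, 0)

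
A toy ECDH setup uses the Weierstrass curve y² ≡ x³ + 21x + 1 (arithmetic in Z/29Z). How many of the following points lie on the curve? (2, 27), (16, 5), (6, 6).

(2, 27): 27² ≡ 4, rhs ≡ 22 → off.
(16, 5): 5² ≡ 25, rhs ≡ 25 → on.
(6, 6): 6² ≡ 7, rhs ≡ 24 → off.

1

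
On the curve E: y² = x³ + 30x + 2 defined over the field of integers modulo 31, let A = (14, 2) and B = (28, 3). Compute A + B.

(14, 2) + (28, 3). λ = (3 - 2)/(28 - 14) ≡ 1/14 mod 31. 14⁻¹ ≡ 20 (mod 31), so λ ≡ 20.
  x = λ² - 14 - 28 = 400 - 42 ≡ 17; y = λ·(14 - 17) - 2 ≡ 0. → (17, 0)

(17, 0)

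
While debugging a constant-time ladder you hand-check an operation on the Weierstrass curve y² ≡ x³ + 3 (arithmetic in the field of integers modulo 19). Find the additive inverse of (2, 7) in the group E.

-(2, 7) = (2, -7 mod 19) = (2, 12).

(2, 12)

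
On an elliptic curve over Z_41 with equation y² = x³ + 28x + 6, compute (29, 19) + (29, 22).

The two points share x = 29 and their y-coordinates satisfy 19 + 22 ≡ 0 (mod 41), so they are inverses. Their sum is 𝒪.

O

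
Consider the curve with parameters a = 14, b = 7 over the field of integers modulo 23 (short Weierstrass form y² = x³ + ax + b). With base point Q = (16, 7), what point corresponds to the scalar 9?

(5, 8)

Double-and-add on 9 = (1001)₂. Start with Q = (16, 7) for the leading 1-bit.
double: tangent at (16, 7): λ = (3·16² + 14)/(2·7) ≡ 0/14. 14⁻¹ ≡ 5 (mod 23), so λ ≡ 0·5 ≡ 0.
  x = λ² - 16 - 16 = 0 - 32 ≡ 14; y = λ·(16 - 14) - 7 ≡ 16. → (14, 16)
double: tangent at (14, 16): λ = (3·14² + 14)/(2·16) ≡ 4/9. 9⁻¹ ≡ 18 (mod 23) since 9·18 = 162 ≡ 1, so λ ≡ 4·18 ≡ 3.
  x = λ² - 14 - 14 = 9 - 28 ≡ 4; y = λ·(14 - 4) - 16 ≡ 14. → (4, 14)
double: tangent at (4, 14): λ = (3·4² + 14)/(2·14) ≡ 16/5. 5⁻¹ ≡ 14 (mod 23), so λ ≡ 16·14 ≡ 17.
  x = λ² - 4 - 4 = 289 - 8 ≡ 5; y = λ·(4 - 5) - 14 ≡ 15. → (5, 15)
add Q: (5, 15) + (16, 7). λ = (7 - 15)/(16 - 5) ≡ 15/11 mod 23. 11⁻¹ ≡ 21 (mod 23), so λ ≡ 16.
  x = λ² - 5 - 16 = 256 - 21 ≡ 5; y = λ·(5 - 5) - 15 ≡ 8. → (5, 8)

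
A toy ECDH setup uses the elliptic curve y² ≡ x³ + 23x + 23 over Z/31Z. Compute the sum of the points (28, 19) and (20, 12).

(28, 19) + (20, 12). λ = (12 - 19)/(20 - 28) ≡ 24/23 mod 31. 23⁻¹ ≡ 27 (mod 31) since 23·27 = 621 ≡ 1, so λ ≡ 28.
  x = λ² - 28 - 20 = 784 - 48 ≡ 23; y = λ·(28 - 23) - 19 ≡ 28. → (23, 28)

(23, 28)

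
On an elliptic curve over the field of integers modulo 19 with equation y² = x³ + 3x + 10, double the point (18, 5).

tangent at (18, 5): λ = (3·18² + 3)/(2·5) ≡ 6/10. 10⁻¹ ≡ 2 (mod 19), so λ ≡ 6·2 ≡ 12.
  x = λ² - 18 - 18 = 144 - 36 ≡ 13; y = λ·(18 - 13) - 5 ≡ 17. → (13, 17)

(13, 17)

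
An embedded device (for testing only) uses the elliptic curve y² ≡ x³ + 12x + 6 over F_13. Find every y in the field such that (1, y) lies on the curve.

none

x³ + 12x + 6 = 19 ≡ 6 (mod 13).
6 is a non-residue mod 13; no y exists.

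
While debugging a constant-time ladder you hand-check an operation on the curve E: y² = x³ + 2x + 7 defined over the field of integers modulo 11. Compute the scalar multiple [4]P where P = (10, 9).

Double-and-add on 4 = (100)₂. Start with P = (10, 9) for the leading 1-bit.
double: tangent at (10, 9): λ = (3·10² + 2)/(2·9) ≡ 5/7. 7⁻¹ ≡ 8 (mod 11) since 7·8 = 56 ≡ 1, so λ ≡ 5·8 ≡ 7.
  x = λ² - 10 - 10 = 49 - 20 ≡ 7; y = λ·(10 - 7) - 9 ≡ 1. → (7, 1)
double: tangent at (7, 1): λ = (3·7² + 2)/(2·1) ≡ 6/2. 2⁻¹ ≡ 6 (mod 11), so λ ≡ 6·6 ≡ 3.
  x = λ² - 7 - 7 = 9 - 14 ≡ 6; y = λ·(7 - 6) - 1 ≡ 2. → (6, 2)

(6, 2)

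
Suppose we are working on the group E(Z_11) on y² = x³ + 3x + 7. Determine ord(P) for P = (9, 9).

10

2P: tangent at (9, 9): λ = (3·9² + 3)/(2·9) ≡ 4/7. 7⁻¹ ≡ 8 (mod 11) since 7·8 = 56 ≡ 1, so λ ≡ 4·8 ≡ 10.
  x = λ² - 9 - 9 = 100 - 18 ≡ 5; y = λ·(9 - 5) - 9 ≡ 9. → (5, 9)
3P: (5, 9) + (9, 9). λ = (9 - 9)/(9 - 5) ≡ 0/4 mod 11. 4⁻¹ ≡ 3 (mod 11), so λ ≡ 0.
  x = λ² - 5 - 9 = 0 - 14 ≡ 8; y = λ·(5 - 8) - 9 ≡ 2. → (8, 2)
4P: (8, 2) + (9, 9). λ = (9 - 2)/(9 - 8) ≡ 7/1 mod 11. 1⁻¹ ≡ 1 (mod 11) since 1·1 = 1 ≡ 1, so λ ≡ 7.
  x = λ² - 8 - 9 = 49 - 17 ≡ 10; y = λ·(8 - 10) - 2 ≡ 6. → (10, 6)
5P: (10, 6) + (9, 9). λ = (9 - 6)/(9 - 10) ≡ 3/10 mod 11. 10⁻¹ ≡ 10 (mod 11), so λ ≡ 8.
  x = λ² - 10 - 9 = 64 - 19 ≡ 1; y = λ·(10 - 1) - 6 ≡ 0. → (1, 0)
6P: (1, 0) + (9, 9). λ = (9 - 0)/(9 - 1) ≡ 9/8 mod 11. 8⁻¹ ≡ 7 (mod 11) since 8·7 = 56 ≡ 1, so λ ≡ 8.
  x = λ² - 1 - 9 = 64 - 10 ≡ 10; y = λ·(1 - 10) - 0 ≡ 5. → (10, 5)
7P: (10, 5) + (9, 9). λ = (9 - 5)/(9 - 10) ≡ 4/10 mod 11. 10⁻¹ ≡ 10 (mod 11) since 10·10 = 100 ≡ 1, so λ ≡ 7.
  x = λ² - 10 - 9 = 49 - 19 ≡ 8; y = λ·(10 - 8) - 5 ≡ 9. → (8, 9)
8P: (8, 9) + (9, 9). λ = (9 - 9)/(9 - 8) ≡ 0/1 mod 11. 1⁻¹ ≡ 1 (mod 11), so λ ≡ 0.
  x = λ² - 8 - 9 = 0 - 17 ≡ 5; y = λ·(8 - 5) - 9 ≡ 2. → (5, 2)
9P: (5, 2) + (9, 9). λ = (9 - 2)/(9 - 5) ≡ 7/4 mod 11. 4⁻¹ ≡ 3 (mod 11), so λ ≡ 10.
  x = λ² - 5 - 9 = 100 - 14 ≡ 9; y = λ·(5 - 9) - 2 ≡ 2. → (9, 2)
10P: (9, 2) + (9, 9): same x and y₁ ≡ -y₂, so the sum is O.
10P = O, so the order is 10.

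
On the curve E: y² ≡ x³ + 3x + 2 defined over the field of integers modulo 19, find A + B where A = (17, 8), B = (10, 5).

(17, 11)

(17, 8) + (10, 5). λ = (5 - 8)/(10 - 17) ≡ 16/12 mod 19. 12⁻¹ ≡ 8 (mod 19), so λ ≡ 14.
  x = λ² - 17 - 10 = 196 - 27 ≡ 17; y = λ·(17 - 17) - 8 ≡ 11. → (17, 11)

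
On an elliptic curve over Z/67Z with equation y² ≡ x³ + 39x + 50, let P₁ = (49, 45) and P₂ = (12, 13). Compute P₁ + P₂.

(39, 56)

(49, 45) + (12, 13). λ = (13 - 45)/(12 - 49) ≡ 35/30 mod 67. 30⁻¹ ≡ 38 (mod 67), so λ ≡ 57.
  x = λ² - 49 - 12 = 3249 - 61 ≡ 39; y = λ·(49 - 39) - 45 ≡ 56. → (39, 56)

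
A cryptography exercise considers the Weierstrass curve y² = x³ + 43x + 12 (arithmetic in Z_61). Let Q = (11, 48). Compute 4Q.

(28, 7)

Double-and-add on 4 = (100)₂. Start with Q = (11, 48) for the leading 1-bit.
double: tangent at (11, 48): λ = (3·11² + 43)/(2·48) ≡ 40/35. 35⁻¹ ≡ 7 (mod 61) since 35·7 = 245 ≡ 1, so λ ≡ 40·7 ≡ 36.
  x = λ² - 11 - 11 = 1296 - 22 ≡ 54; y = λ·(11 - 54) - 48 ≡ 51. → (54, 51)
double: tangent at (54, 51): λ = (3·54² + 43)/(2·51) ≡ 7/41. 41⁻¹ ≡ 3 (mod 61) since 41·3 = 123 ≡ 1, so λ ≡ 7·3 ≡ 21.
  x = λ² - 54 - 54 = 441 - 108 ≡ 28; y = λ·(54 - 28) - 51 ≡ 7. → (28, 7)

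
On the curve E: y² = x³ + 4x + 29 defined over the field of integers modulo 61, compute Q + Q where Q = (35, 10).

(7, 41)

tangent at (35, 10): λ = (3·35² + 4)/(2·10) ≡ 19/20. 20⁻¹ ≡ 58 (mod 61), so λ ≡ 19·58 ≡ 4.
  x = λ² - 35 - 35 = 16 - 70 ≡ 7; y = λ·(35 - 7) - 10 ≡ 41. → (7, 41)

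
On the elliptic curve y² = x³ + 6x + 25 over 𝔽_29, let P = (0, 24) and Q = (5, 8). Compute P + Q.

(0, 24) + (5, 8). λ = (8 - 24)/(5 - 0) ≡ 13/5 mod 29. 5⁻¹ ≡ 6 (mod 29), so λ ≡ 20.
  x = λ² - 0 - 5 = 400 - 5 ≡ 18; y = λ·(0 - 18) - 24 ≡ 22. → (18, 22)

(18, 22)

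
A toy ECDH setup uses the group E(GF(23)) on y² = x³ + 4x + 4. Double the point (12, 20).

(15, 14)

tangent at (12, 20): λ = (3·12² + 4)/(2·20) ≡ 22/17. 17⁻¹ ≡ 19 (mod 23) since 17·19 = 323 ≡ 1, so λ ≡ 22·19 ≡ 4.
  x = λ² - 12 - 12 = 16 - 24 ≡ 15; y = λ·(12 - 15) - 20 ≡ 14. → (15, 14)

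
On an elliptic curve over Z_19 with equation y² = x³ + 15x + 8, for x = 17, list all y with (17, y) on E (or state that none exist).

x³ + 15x + 8 = 5176 ≡ 8 (mod 19).
8 is a non-residue mod 19; no y exists.

none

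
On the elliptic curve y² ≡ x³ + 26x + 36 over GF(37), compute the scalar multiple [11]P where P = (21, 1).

(21, 36)

Repeated addition: build up to 11P.
2P: tangent at (21, 1): λ = (3·21² + 26)/(2·1) ≡ 17/2. 2⁻¹ ≡ 19 (mod 37), so λ ≡ 17·19 ≡ 27.
  x = λ² - 21 - 21 = 729 - 42 ≡ 21; y = λ·(21 - 21) - 1 ≡ 36. → (21, 36)
3P: (21, 36) + (21, 1): same x and y₁ ≡ -y₂, so the sum is ∞.
4P: ∞ + (21, 1) = (21, 1) (identity).
5P: tangent at (21, 1): λ = (3·21² + 26)/(2·1) ≡ 17/2. 2⁻¹ ≡ 19 (mod 37), so λ ≡ 17·19 ≡ 27.
  x = λ² - 21 - 21 = 729 - 42 ≡ 21; y = λ·(21 - 21) - 1 ≡ 36. → (21, 36)
6P: (21, 36) + (21, 1): same x and y₁ ≡ -y₂, so the sum is ∞.
7P: ∞ + (21, 1) = (21, 1) (identity).
8P: tangent at (21, 1): λ = (3·21² + 26)/(2·1) ≡ 17/2. 2⁻¹ ≡ 19 (mod 37), so λ ≡ 17·19 ≡ 27.
  x = λ² - 21 - 21 = 729 - 42 ≡ 21; y = λ·(21 - 21) - 1 ≡ 36. → (21, 36)
9P: (21, 36) + (21, 1): same x and y₁ ≡ -y₂, so the sum is ∞.
10P: ∞ + (21, 1) = (21, 1) (identity).
11P: tangent at (21, 1): λ = (3·21² + 26)/(2·1) ≡ 17/2. 2⁻¹ ≡ 19 (mod 37), so λ ≡ 17·19 ≡ 27.
  x = λ² - 21 - 21 = 729 - 42 ≡ 21; y = λ·(21 - 21) - 1 ≡ 36. → (21, 36)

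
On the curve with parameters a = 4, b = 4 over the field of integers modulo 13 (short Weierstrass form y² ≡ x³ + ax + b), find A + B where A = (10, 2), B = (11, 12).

(1, 10)

(10, 2) + (11, 12). λ = (12 - 2)/(11 - 10) ≡ 10/1 mod 13. 1⁻¹ ≡ 1 (mod 13) since 1·1 = 1 ≡ 1, so λ ≡ 10.
  x = λ² - 10 - 11 = 100 - 21 ≡ 1; y = λ·(10 - 1) - 2 ≡ 10. → (1, 10)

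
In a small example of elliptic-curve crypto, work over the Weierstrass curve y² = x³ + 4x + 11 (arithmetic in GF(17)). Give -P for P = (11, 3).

-(11, 3) = (11, -3 mod 17) = (11, 14).

(11, 14)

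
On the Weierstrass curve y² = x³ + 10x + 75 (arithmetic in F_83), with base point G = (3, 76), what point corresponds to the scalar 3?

(57, 82)

Repeated addition: build up to 3G.
2G: tangent at (3, 76): λ = (3·3² + 10)/(2·76) ≡ 37/69. 69⁻¹ ≡ 77 (mod 83) since 69·77 = 5313 ≡ 1, so λ ≡ 37·77 ≡ 27.
  x = λ² - 3 - 3 = 729 - 6 ≡ 59; y = λ·(3 - 59) - 76 ≡ 72. → (59, 72)
3G: (59, 72) + (3, 76). λ = (76 - 72)/(3 - 59) ≡ 4/27 mod 83. 27⁻¹ ≡ 40 (mod 83), so λ ≡ 77.
  x = λ² - 59 - 3 = 5929 - 62 ≡ 57; y = λ·(59 - 57) - 72 ≡ 82. → (57, 82)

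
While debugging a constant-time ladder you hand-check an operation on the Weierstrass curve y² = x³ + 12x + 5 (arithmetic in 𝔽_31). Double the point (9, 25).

tangent at (9, 25): λ = (3·9² + 12)/(2·25) ≡ 7/19. 19⁻¹ ≡ 18 (mod 31), so λ ≡ 7·18 ≡ 2.
  x = λ² - 9 - 9 = 4 - 18 ≡ 17; y = λ·(9 - 17) - 25 ≡ 21. → (17, 21)

(17, 21)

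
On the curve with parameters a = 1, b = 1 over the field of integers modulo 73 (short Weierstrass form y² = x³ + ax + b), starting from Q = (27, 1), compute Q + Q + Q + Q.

(21, 42)

Double-and-add on 4 = (100)₂. Start with Q = (27, 1) for the leading 1-bit.
double: tangent at (27, 1): λ = (3·27² + 1)/(2·1) ≡ 71/2. 2⁻¹ ≡ 37 (mod 73), so λ ≡ 71·37 ≡ 72.
  x = λ² - 27 - 27 = 5184 - 54 ≡ 20; y = λ·(27 - 20) - 1 ≡ 65. → (20, 65)
double: tangent at (20, 65): λ = (3·20² + 1)/(2·65) ≡ 33/57. 57⁻¹ ≡ 41 (mod 73), so λ ≡ 33·41 ≡ 39.
  x = λ² - 20 - 20 = 1521 - 40 ≡ 21; y = λ·(20 - 21) - 65 ≡ 42. → (21, 42)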